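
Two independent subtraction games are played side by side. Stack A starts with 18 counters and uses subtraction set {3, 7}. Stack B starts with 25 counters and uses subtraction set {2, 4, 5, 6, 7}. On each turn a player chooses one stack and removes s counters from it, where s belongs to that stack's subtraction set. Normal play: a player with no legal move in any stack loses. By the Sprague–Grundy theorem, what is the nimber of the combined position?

Stack A, S = {3, 7}:
G(0) = 0
G(1) = mex{} = 0
G(2) = mex{} = 0
G(3) = mex{0} = 1
G(4) = mex{0} = 1
G(5) = mex{0} = 1
G(6) = mex{1} = 0
G(7) = mex{1,0} = 2
G(8) = mex{1,0} = 2
G(9) = mex{0,0} = 1
G(10) = mex{2,1} = 0
G(11) = mex{2,1} = 0
G(12) = mex{1,1} = 0
G(13) = mex{0,0} = 1
G(14) = mex{0,2} = 1
G(15) = mex{0,2} = 1
G(16) = mex{1,1} = 0
G(17) = mex{1,0} = 2
G(18) = mex{1,0} = 2
G_A(18) = 2.
Stack B, S = {2, 4, 5, 6, 7}:
n :  0  1  2  3  4  5  6  7  8  9 10 11 12 13 14 15 16 17 18 19 20 21 22 23 24 25
G :  0  0  1  1  2  2  3  3  4  0  0  1  1  2  2  3  3  4  0  0  1  1  2  2  3  3
G_B(25) = 3.
Combined Grundy value = 2 ⊕ 3 = 1.

1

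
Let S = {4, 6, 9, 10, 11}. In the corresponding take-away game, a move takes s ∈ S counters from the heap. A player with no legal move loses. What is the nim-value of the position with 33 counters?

G(0) = 0
G(1) = mex{} = 0
G(2) = mex{} = 0
G(3) = mex{} = 0
G(4) = mex{0} = 1
G(5) = mex{0} = 1
G(6) = mex{0,0} = 1
G(7) = mex{0,0} = 1
G(8) = mex{1,0} = 2
G(9) = mex{1,0,0} = 2
G(10) = mex{1,1,0,0} = 2
G(11) = mex{1,1,0,0,0} = 2
G(12) = mex{2,1,0,0,0} = 3
G(13) = mex{2,1,1,0,0} = 3
G(14) = mex{2,2,1,1,0} = 3
G(15) = mex{2,2,1,1,1} = 0
G(16) = mex{3,2,1,1,1} = 0
G(17) = mex{3,2,2,1,1} = 0
G(18) = mex{3,3,2,2,1} = 0
G(19) = mex{0,3,2,2,2} = 1
G(20) = mex{0,3,2,2,2} = 1
G(21) = mex{0,0,3,2,2} = 1
G(22) = mex{0,0,3,3,2} = 1
G(23) = mex{1,0,3,3,3} = 2
G(24) = mex{1,0,0,3,3} = 2
G(25) = mex{1,1,0,0,3} = 2
G(26) = mex{1,1,0,0,0} = 2
G(27) = mex{2,1,0,0,0} = 3
G(28) = mex{2,1,1,0,0} = 3
G(29) = mex{2,2,1,1,0} = 3
G(30) = mex{2,2,1,1,1} = 0
G(31) = mex{3,2,1,1,1} = 0
G(32) = mex{3,2,2,1,1} = 0
G(33) = mex{3,3,2,2,1} = 0

0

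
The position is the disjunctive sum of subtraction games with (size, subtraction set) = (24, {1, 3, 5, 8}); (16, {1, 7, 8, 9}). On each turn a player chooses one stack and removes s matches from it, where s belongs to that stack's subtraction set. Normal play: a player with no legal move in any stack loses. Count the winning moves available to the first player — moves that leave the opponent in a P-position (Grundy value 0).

Stack A, S = {1, 3, 5, 8}:
G(0) = 0
G(1) = mex{0} = 1
G(2) = mex{1} = 0
G(3) = mex{0,0} = 1
G(4) = mex{1,1} = 0
G(5) = mex{0,0,0} = 1
G(6) = mex{1,1,1} = 0
G(7) = mex{0,0,0} = 1
G(8) = mex{1,1,1,0} = 2
G(9) = mex{2,0,0,1} = 3
G(10) = mex{3,1,1,0} = 2
G(11) = mex{2,2,0,1} = 3
G(12) = mex{3,3,1,0} = 2
G(13) = mex{2,2,2,1} = 0
G(14) = mex{0,3,3,0} = 1
G(15) = mex{1,2,2,1} = 0
G(16) = mex{0,0,3,2} = 1
G(17) = mex{1,1,2,3} = 0
G(18) = mex{0,0,0,2} = 1
G(19) = mex{1,1,1,3} = 0
G(20) = mex{0,0,0,2} = 1
G(21) = mex{1,1,1,0} = 2
G(22) = mex{2,0,0,1} = 3
G(23) = mex{3,1,1,0} = 2
G(24) = mex{2,2,0,1} = 3
G_A(24) = 3.
Stack B, S = {1, 7, 8, 9}:
n :  0  1  2  3  4  5  6  7  8  9 10 11 12 13 14 15 16
G :  0  1  0  1  0  1  0  1  2  3  2  3  2  3  2  3  0
G_B(16) = 0.
Combined Grundy value = 3 ⊕ 0 = 3.
A winning move leaves total XOR = 0, i.e. changes one component's Grundy value g to g ⊕ X where X is the current total.
Stack A: need g' = 3⊕3 = 0. Options: 24−1→G=2, 24−3→G=2, 24−5→G=0, 24−8→G=1. Hits: 1.
Stack B: need g' = 0⊕3 = 3. Options: 16−1→G=3, 16−7→G=3, 16−8→G=2, 16−9→G=1. Hits: 2.

3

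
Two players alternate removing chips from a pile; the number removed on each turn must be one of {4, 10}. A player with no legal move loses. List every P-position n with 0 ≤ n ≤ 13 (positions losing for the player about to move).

n :  0  1  2  3  4  5  6  7  8  9 10 11 12 13
G :  0  0  0  0  1  1  1  1  0  0  2  2  1  1
P-positions are exactly the n with G(n) = 0.

0, 1, 2, 3, 8, 9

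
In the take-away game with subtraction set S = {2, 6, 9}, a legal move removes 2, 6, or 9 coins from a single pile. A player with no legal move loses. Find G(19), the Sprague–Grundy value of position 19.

0

G(0) = 0
G(1) = mex{} = 0
G(2) = mex{0} = 1
G(3) = mex{0} = 1
G(4) = mex{1} = 0
G(5) = mex{1} = 0
G(6) = mex{0,0} = 1
G(7) = mex{0,0} = 1
G(8) = mex{1,1} = 0
G(9) = mex{1,1,0} = 2
G(10) = mex{0,0,0} = 1
G(11) = mex{2,0,1} = 3
G(12) = mex{1,1,1} = 0
G(13) = mex{3,1,0} = 2
G(14) = mex{0,0,0} = 1
G(15) = mex{2,2,1} = 0
G(16) = mex{1,1,1} = 0
G(17) = mex{0,3,0} = 1
G(18) = mex{0,0,2} = 1
G(19) = mex{1,2,1} = 0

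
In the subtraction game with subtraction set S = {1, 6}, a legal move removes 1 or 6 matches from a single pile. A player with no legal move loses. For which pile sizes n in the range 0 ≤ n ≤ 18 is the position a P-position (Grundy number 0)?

G(0) = 0
G(1) = mex{0} = 1
G(2) = mex{1} = 0
G(3) = mex{0} = 1
G(4) = mex{1} = 0
G(5) = mex{0} = 1
G(6) = mex{1,0} = 2
G(7) = mex{2,1} = 0
G(8) = mex{0,0} = 1
G(9) = mex{1,1} = 0
G(10) = mex{0,0} = 1
G(11) = mex{1,1} = 0
G(12) = mex{0,2} = 1
G(13) = mex{1,0} = 2
G(14) = mex{2,1} = 0
G(15) = mex{0,0} = 1
G(16) = mex{1,1} = 0
G(17) = mex{0,0} = 1
G(18) = mex{1,1} = 0
P-positions are exactly the n with G(n) = 0.

0, 2, 4, 7, 9, 11, 14, 16, 18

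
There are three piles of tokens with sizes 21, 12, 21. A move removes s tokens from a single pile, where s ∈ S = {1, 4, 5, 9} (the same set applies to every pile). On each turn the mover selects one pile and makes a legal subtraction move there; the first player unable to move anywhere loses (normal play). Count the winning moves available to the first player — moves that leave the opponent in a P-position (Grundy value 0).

3

All piles use S = {1, 4, 5, 9}:
G(0) = 0
G(1) = mex{0} = 1
G(2) = mex{1} = 0
G(3) = mex{0} = 1
G(4) = mex{1,0} = 2
G(5) = mex{2,1,0} = 3
G(6) = mex{3,0,1} = 2
G(7) = mex{2,1,0} = 3
G(8) = mex{3,2,1} = 0
G(9) = mex{0,3,2,0} = 1
G(10) = mex{1,2,3,1} = 0
G(11) = mex{0,3,2,0} = 1
G(12) = mex{1,0,3,1} = 2
G(13) = mex{2,1,0,2} = 3
G(14) = mex{3,0,1,3} = 2
G(15) = mex{2,1,0,2} = 3
G(16) = mex{3,2,1,3} = 0
G(17) = mex{0,3,2,0} = 1
G(18) = mex{1,2,3,1} = 0
G(19) = mex{0,3,2,0} = 1
G(20) = mex{1,0,3,1} = 2
G(21) = mex{2,1,0,2} = 3
Pile A: G(21) = 3.
Pile B: G(12) = 2.
Pile C: G(21) = 3.
Combined Grundy value = 3 ⊕ 2 ⊕ 3 = 2.
A winning move leaves total XOR = 0, i.e. changes one component's Grundy value g to g ⊕ X where X is the current total.
Pile A: need g' = 3⊕2 = 1. Options: 21−1→G=2, 21−4→G=1, 21−5→G=0, 21−9→G=2. Hits: 1.
Pile B: need g' = 2⊕2 = 0. Options: 12−1→G=1, 12−4→G=0, 12−5→G=3, 12−9→G=1. Hits: 1.
Pile C: need g' = 3⊕2 = 1. Options: 21−1→G=2, 21−4→G=1, 21−5→G=0, 21−9→G=2. Hits: 1.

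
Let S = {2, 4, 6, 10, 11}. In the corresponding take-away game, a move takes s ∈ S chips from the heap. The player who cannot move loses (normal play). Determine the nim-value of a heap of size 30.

3

G(0) = 0
G(1) = mex{} = 0
G(2) = mex{0} = 1
G(3) = mex{0} = 1
G(4) = mex{1,0} = 2
G(5) = mex{1,0} = 2
G(6) = mex{2,1,0} = 3
G(7) = mex{2,1,0} = 3
G(8) = mex{3,2,1} = 0
G(9) = mex{3,2,1} = 0
G(10) = mex{0,3,2,0} = 1
G(11) = mex{0,3,2,0,0} = 1
G(12) = mex{1,0,3,1,0} = 2
G(13) = mex{1,0,3,1,1} = 2
G(14) = mex{2,1,0,2,1} = 3
G(15) = mex{2,1,0,2,2} = 3
G(16) = mex{3,2,1,3,2} = 0
G(17) = mex{3,2,1,3,3} = 0
G(18) = mex{0,3,2,0,3} = 1
G(19) = mex{0,3,2,0,0} = 1
G(20) = mex{1,0,3,1,0} = 2
G(21) = mex{1,0,3,1,1} = 2
G(22) = mex{2,1,0,2,1} = 3
G(23) = mex{2,1,0,2,2} = 3
G(24) = mex{3,2,1,3,2} = 0
G(25) = mex{3,2,1,3,3} = 0
G(26) = mex{0,3,2,0,3} = 1
G(27) = mex{0,3,2,0,0} = 1
G(28) = mex{1,0,3,1,0} = 2
G(29) = mex{1,0,3,1,1} = 2
G(30) = mex{2,1,0,2,1} = 3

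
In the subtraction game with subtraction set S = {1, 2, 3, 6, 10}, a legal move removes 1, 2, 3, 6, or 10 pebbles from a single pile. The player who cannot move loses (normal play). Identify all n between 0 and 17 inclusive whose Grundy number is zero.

0, 4, 8, 12, 16

n :  0  1  2  3  4  5  6  7  8  9 10 11 12 13 14 15 16 17
G :  0  1  2  3  0  1  2  3  0  1  2  3  0  1  2  3  0  1
P-positions are exactly the n with G(n) = 0.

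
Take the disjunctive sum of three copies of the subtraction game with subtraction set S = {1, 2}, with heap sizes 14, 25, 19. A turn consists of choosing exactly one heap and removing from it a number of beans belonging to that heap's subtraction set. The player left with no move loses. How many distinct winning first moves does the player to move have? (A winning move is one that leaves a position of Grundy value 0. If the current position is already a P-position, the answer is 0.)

1

All heaps use S = {1, 2}:
G(0) = 0
G(1) = mex{0} = 1
G(2) = mex{1,0} = 2
G(3) = mex{2,1} = 0
G(4) = mex{0,2} = 1
G(5) = mex{1,0} = 2
G(6) = mex{2,1} = 0
G(7) = mex{0,2} = 1
G(8) = mex{1,0} = 2
G(9) = mex{2,1} = 0
G(10) = mex{0,2} = 1
G(11) = mex{1,0} = 2
G(12) = mex{2,1} = 0
G(13) = mex{0,2} = 1
G(14) = mex{1,0} = 2
G(15) = mex{2,1} = 0
G(16) = mex{0,2} = 1
G(17) = mex{1,0} = 2
G(18) = mex{2,1} = 0
G(19) = mex{0,2} = 1
G(20) = mex{1,0} = 2
G(21) = mex{2,1} = 0
G(22) = mex{0,2} = 1
G(23) = mex{1,0} = 2
G(24) = mex{2,1} = 0
G(25) = mex{0,2} = 1
Heap A: G(14) = 2.
Heap B: G(25) = 1.
Heap C: G(19) = 1.
Combined Grundy value = 2 ⊕ 1 ⊕ 1 = 2.
A winning move leaves total XOR = 0, i.e. changes one component's Grundy value g to g ⊕ X where X is the current total.
Heap A: need g' = 2⊕2 = 0. Options: 14−1→G=1, 14−2→G=0. Hits: 1.
Heap B: need g' = 1⊕2 = 3. Options: 25−1→G=0, 25−2→G=2. Hits: 0.
Heap C: need g' = 1⊕2 = 3. Options: 19−1→G=0, 19−2→G=2. Hits: 0.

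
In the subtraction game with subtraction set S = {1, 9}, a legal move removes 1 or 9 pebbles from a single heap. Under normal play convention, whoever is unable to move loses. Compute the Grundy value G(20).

0

n :  0  1  2  3  4  5  6  7  8  9 10 11 12 13 14 15 16 17 18 19 20
G :  0  1  0  1  0  1  0  1  0  1  0  1  0  1  0  1  0  1  0  1  0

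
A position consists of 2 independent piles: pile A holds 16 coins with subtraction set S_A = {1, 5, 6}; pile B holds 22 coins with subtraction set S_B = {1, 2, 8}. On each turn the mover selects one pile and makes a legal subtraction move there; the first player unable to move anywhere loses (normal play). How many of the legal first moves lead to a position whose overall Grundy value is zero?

Pile A, S = {1, 5, 6}:
G(0) = 0
G(1) = mex{0} = 1
G(2) = mex{1} = 0
G(3) = mex{0} = 1
G(4) = mex{1} = 0
G(5) = mex{0,0} = 1
G(6) = mex{1,1,0} = 2
G(7) = mex{2,0,1} = 3
G(8) = mex{3,1,0} = 2
G(9) = mex{2,0,1} = 3
G(10) = mex{3,1,0} = 2
G(11) = mex{2,2,1} = 0
G(12) = mex{0,3,2} = 1
G(13) = mex{1,2,3} = 0
G(14) = mex{0,3,2} = 1
G(15) = mex{1,2,3} = 0
G(16) = mex{0,0,2} = 1
G_A(16) = 1.
Pile B, S = {1, 2, 8}:
G(0) = 0
G(1) = mex{0} = 1
G(2) = mex{1,0} = 2
G(3) = mex{2,1} = 0
G(4) = mex{0,2} = 1
G(5) = mex{1,0} = 2
G(6) = mex{2,1} = 0
G(7) = mex{0,2} = 1
G(8) = mex{1,0,0} = 2
G(9) = mex{2,1,1} = 0
G(10) = mex{0,2,2} = 1
G(11) = mex{1,0,0} = 2
G(12) = mex{2,1,1} = 0
G(13) = mex{0,2,2} = 1
G(14) = mex{1,0,0} = 2
G(15) = mex{2,1,1} = 0
G(16) = mex{0,2,2} = 1
G(17) = mex{1,0,0} = 2
G(18) = mex{2,1,1} = 0
G(19) = mex{0,2,2} = 1
G(20) = mex{1,0,0} = 2
G(21) = mex{2,1,1} = 0
G(22) = mex{0,2,2} = 1
G_B(22) = 1.
Combined Grundy value = 1 ⊕ 1 = 0.
A winning move leaves total XOR = 0, i.e. changes one component's Grundy value g to g ⊕ X where X is the current total.
Pile A: target g' = 1⊕0 = 1, but every legal move changes the Grundy value (mex property), so 0 moves.
Pile B: target g' = 1⊕0 = 1, but every legal move changes the Grundy value (mex property), so 0 moves.

0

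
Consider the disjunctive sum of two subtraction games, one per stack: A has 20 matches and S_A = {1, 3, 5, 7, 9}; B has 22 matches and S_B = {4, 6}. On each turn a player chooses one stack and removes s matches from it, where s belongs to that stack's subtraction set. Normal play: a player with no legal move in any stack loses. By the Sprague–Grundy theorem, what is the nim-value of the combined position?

Stack A, S = {1, 3, 5, 7, 9}:
n :  0  1  2  3  4  5  6  7  8  9 10 11 12 13 14 15 16 17 18 19 20
G :  0  1  0  1  0  1  0  1  0  1  0  1  0  1  0  1  0  1  0  1  0
G_A(20) = 0.
Stack B, S = {4, 6}:
G(0) = 0
G(1) = mex{} = 0
G(2) = mex{} = 0
G(3) = mex{} = 0
G(4) = mex{0} = 1
G(5) = mex{0} = 1
G(6) = mex{0,0} = 1
G(7) = mex{0,0} = 1
G(8) = mex{1,0} = 2
G(9) = mex{1,0} = 2
G(10) = mex{1,1} = 0
G(11) = mex{1,1} = 0
G(12) = mex{2,1} = 0
G(13) = mex{2,1} = 0
G(14) = mex{0,2} = 1
G(15) = mex{0,2} = 1
G(16) = mex{0,0} = 1
G(17) = mex{0,0} = 1
G(18) = mex{1,0} = 2
G(19) = mex{1,0} = 2
G(20) = mex{1,1} = 0
G(21) = mex{1,1} = 0
G(22) = mex{2,1} = 0
G_B(22) = 0.
Combined Grundy value = 0 ⊕ 0 = 0.

0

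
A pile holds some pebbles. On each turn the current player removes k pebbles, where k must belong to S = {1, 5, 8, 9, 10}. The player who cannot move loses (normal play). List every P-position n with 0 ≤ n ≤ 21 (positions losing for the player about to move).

0, 2, 4, 6, 17, 19, 21

n :  0  1  2  3  4  5  6  7  8  9 10 11 12 13 14 15 16 17 18 19 20 21
G :  0  1  0  1  0  1  0  1  2  3  2  3  2  3  2  3  4  0  1  0  1  0
P-positions are exactly the n with G(n) = 0.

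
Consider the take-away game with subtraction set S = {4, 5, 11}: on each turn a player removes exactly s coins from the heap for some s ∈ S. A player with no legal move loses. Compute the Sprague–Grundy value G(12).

3

G(0) = 0
G(1) = mex{} = 0
G(2) = mex{} = 0
G(3) = mex{} = 0
G(4) = mex{0} = 1
G(5) = mex{0,0} = 1
G(6) = mex{0,0} = 1
G(7) = mex{0,0} = 1
G(8) = mex{1,0} = 2
G(9) = mex{1,1} = 0
G(10) = mex{1,1} = 0
G(11) = mex{1,1,0} = 2
G(12) = mex{2,1,0} = 3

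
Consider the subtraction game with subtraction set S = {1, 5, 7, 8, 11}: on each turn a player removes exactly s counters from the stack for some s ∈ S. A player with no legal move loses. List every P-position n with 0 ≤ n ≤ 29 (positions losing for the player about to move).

0, 2, 4, 6, 16, 18, 20, 22

G(0) = 0
G(1) = mex{0} = 1
G(2) = mex{1} = 0
G(3) = mex{0} = 1
G(4) = mex{1} = 0
G(5) = mex{0,0} = 1
G(6) = mex{1,1} = 0
G(7) = mex{0,0,0} = 1
G(8) = mex{1,1,1,0} = 2
G(9) = mex{2,0,0,1} = 3
G(10) = mex{3,1,1,0} = 2
G(11) = mex{2,0,0,1,0} = 3
G(12) = mex{3,1,1,0,1} = 2
G(13) = mex{2,2,0,1,0} = 3
G(14) = mex{3,3,1,0,1} = 2
G(15) = mex{2,2,2,1,0} = 3
G(16) = mex{3,3,3,2,1} = 0
G(17) = mex{0,2,2,3,0} = 1
G(18) = mex{1,3,3,2,1} = 0
G(19) = mex{0,2,2,3,2} = 1
G(20) = mex{1,3,3,2,3} = 0
G(21) = mex{0,0,2,3,2} = 1
G(22) = mex{1,1,3,2,3} = 0
G(23) = mex{0,0,0,3,2} = 1
G(24) = mex{1,1,1,0,3} = 2
G(25) = mex{2,0,0,1,2} = 3
G(26) = mex{3,1,1,0,3} = 2
G(27) = mex{2,0,0,1,0} = 3
G(28) = mex{3,1,1,0,1} = 2
G(29) = mex{2,2,0,1,0} = 3
P-positions are exactly the n with G(n) = 0.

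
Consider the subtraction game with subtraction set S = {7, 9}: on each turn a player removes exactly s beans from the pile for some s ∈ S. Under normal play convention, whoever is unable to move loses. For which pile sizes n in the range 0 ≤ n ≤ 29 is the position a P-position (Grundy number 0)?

0, 1, 2, 3, 4, 5, 6, 16, 17, 18, 19, 20, 21, 22

G(0) = 0
G(1) = mex{} = 0
G(2) = mex{} = 0
G(3) = mex{} = 0
G(4) = mex{} = 0
G(5) = mex{} = 0
G(6) = mex{} = 0
G(7) = mex{0} = 1
G(8) = mex{0} = 1
G(9) = mex{0,0} = 1
G(10) = mex{0,0} = 1
G(11) = mex{0,0} = 1
G(12) = mex{0,0} = 1
G(13) = mex{0,0} = 1
G(14) = mex{1,0} = 2
G(15) = mex{1,0} = 2
G(16) = mex{1,1} = 0
G(17) = mex{1,1} = 0
G(18) = mex{1,1} = 0
G(19) = mex{1,1} = 0
G(20) = mex{1,1} = 0
G(21) = mex{2,1} = 0
G(22) = mex{2,1} = 0
G(23) = mex{0,2} = 1
G(24) = mex{0,2} = 1
G(25) = mex{0,0} = 1
G(26) = mex{0,0} = 1
G(27) = mex{0,0} = 1
G(28) = mex{0,0} = 1
G(29) = mex{0,0} = 1
P-positions are exactly the n with G(n) = 0.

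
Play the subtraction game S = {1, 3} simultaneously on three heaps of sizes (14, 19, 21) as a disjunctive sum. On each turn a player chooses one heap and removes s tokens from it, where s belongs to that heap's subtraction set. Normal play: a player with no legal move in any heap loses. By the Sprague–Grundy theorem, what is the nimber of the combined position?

All heaps use S = {1, 3}:
n :  0  1  2  3  4  5  6  7  8  9 10 11 12 13 14 15 16 17 18 19 20 21
G :  0  1  0  1  0  1  0  1  0  1  0  1  0  1  0  1  0  1  0  1  0  1
Heap A: G(14) = 0.
Heap B: G(19) = 1.
Heap C: G(21) = 1.
Combined Grundy value = 0 ⊕ 1 ⊕ 1 = 0.

0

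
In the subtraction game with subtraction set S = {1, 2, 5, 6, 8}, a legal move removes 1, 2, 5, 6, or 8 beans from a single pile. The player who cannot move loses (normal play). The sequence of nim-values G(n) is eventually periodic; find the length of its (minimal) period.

7

n :  0  1  2  3  4  5  6  7  8  9 10 11 12 13 14 15 16
G :  0  1  2  0  1  2  3  0  1  2  0  1  2  3  0  1  2
G(n+7) = G(n) holds for n = 0,…,7 (a full window of length max(S) = 8), so the sequence is purely periodic with period 7.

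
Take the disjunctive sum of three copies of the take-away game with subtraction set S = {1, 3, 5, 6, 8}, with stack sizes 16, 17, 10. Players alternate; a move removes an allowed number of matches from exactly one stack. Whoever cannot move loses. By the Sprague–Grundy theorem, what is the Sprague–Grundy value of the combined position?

All stacks use S = {1, 3, 5, 6, 8}:
G(0) = 0
G(1) = mex{0} = 1
G(2) = mex{1} = 0
G(3) = mex{0,0} = 1
G(4) = mex{1,1} = 0
G(5) = mex{0,0,0} = 1
G(6) = mex{1,1,1,0} = 2
G(7) = mex{2,0,0,1} = 3
G(8) = mex{3,1,1,0,0} = 2
G(9) = mex{2,2,0,1,1} = 3
G(10) = mex{3,3,1,0,0} = 2
G(11) = mex{2,2,2,1,1} = 0
G(12) = mex{0,3,3,2,0} = 1
G(13) = mex{1,2,2,3,1} = 0
G(14) = mex{0,0,3,2,2} = 1
G(15) = mex{1,1,2,3,3} = 0
G(16) = mex{0,0,0,2,2} = 1
G(17) = mex{1,1,1,0,3} = 2
Stack A: G(16) = 1.
Stack B: G(17) = 2.
Stack C: G(10) = 2.
Combined Grundy value = 1 ⊕ 2 ⊕ 2 = 1.

1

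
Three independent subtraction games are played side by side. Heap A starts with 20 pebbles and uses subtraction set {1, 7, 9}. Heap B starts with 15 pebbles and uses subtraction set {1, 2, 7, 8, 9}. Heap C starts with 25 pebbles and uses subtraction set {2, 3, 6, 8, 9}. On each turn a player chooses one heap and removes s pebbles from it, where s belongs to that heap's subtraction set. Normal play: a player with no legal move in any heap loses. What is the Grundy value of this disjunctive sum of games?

Heap A, S = {1, 7, 9}:
n :  0  1  2  3  4  5  6  7  8  9 10 11 12 13 14 15 16 17 18 19 20
G :  0  1  0  1  0  1  0  1  0  1  0  1  0  1  0  1  0  1  0  1  0
G_A(20) = 0.
Heap B, S = {1, 2, 7, 8, 9}:
n :  0  1  2  3  4  5  6  7  8  9 10 11 12 13 14 15
G :  0  1  2  0  1  2  0  1  2  3  4  5  3  4  5  3
G_B(15) = 3.
Heap C, S = {2, 3, 6, 8, 9}:
n :  0  1  2  3  4  5  6  7  8  9 10 11 12 13 14 15 16 17 18 19 20 21 22 23 24 25
G :  0  0  1  1  2  0  3  1  2  2  3  3  0  4  1  5  0  0  1  1  2  2  3  3  4  2
G_C(25) = 2.
Combined Grundy value = 0 ⊕ 3 ⊕ 2 = 1.

1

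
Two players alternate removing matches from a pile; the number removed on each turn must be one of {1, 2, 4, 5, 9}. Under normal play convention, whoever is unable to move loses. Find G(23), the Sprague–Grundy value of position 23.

n :  0  1  2  3  4  5  6  7  8  9 10 11 12 13 14 15 16 17 18 19 20 21 22 23
G :  0  1  2  0  1  2  0  1  2  3  4  5  3  0  1  2  0  1  2  0  1  2  3  4

4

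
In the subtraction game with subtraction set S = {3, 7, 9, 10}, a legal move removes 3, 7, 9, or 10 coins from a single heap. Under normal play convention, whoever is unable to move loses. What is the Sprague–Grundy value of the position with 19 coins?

G(0) = 0
G(1) = mex{} = 0
G(2) = mex{} = 0
G(3) = mex{0} = 1
G(4) = mex{0} = 1
G(5) = mex{0} = 1
G(6) = mex{1} = 0
G(7) = mex{1,0} = 2
G(8) = mex{1,0} = 2
G(9) = mex{0,0,0} = 1
G(10) = mex{2,1,0,0} = 3
G(11) = mex{2,1,0,0} = 3
G(12) = mex{1,1,1,0} = 2
G(13) = mex{3,0,1,1} = 2
G(14) = mex{3,2,1,1} = 0
G(15) = mex{2,2,0,1} = 3
G(16) = mex{2,1,2,0} = 3
G(17) = mex{0,3,2,2} = 1
G(18) = mex{3,3,1,2} = 0
G(19) = mex{3,2,3,1} = 0

0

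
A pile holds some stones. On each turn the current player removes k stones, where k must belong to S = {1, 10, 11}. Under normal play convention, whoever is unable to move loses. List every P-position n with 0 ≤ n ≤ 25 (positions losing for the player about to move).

0, 2, 4, 6, 8, 20, 22, 24

G(0) = 0
G(1) = mex{0} = 1
G(2) = mex{1} = 0
G(3) = mex{0} = 1
G(4) = mex{1} = 0
G(5) = mex{0} = 1
G(6) = mex{1} = 0
G(7) = mex{0} = 1
G(8) = mex{1} = 0
G(9) = mex{0} = 1
G(10) = mex{1,0} = 2
G(11) = mex{2,1,0} = 3
G(12) = mex{3,0,1} = 2
G(13) = mex{2,1,0} = 3
G(14) = mex{3,0,1} = 2
G(15) = mex{2,1,0} = 3
G(16) = mex{3,0,1} = 2
G(17) = mex{2,1,0} = 3
G(18) = mex{3,0,1} = 2
G(19) = mex{2,1,0} = 3
G(20) = mex{3,2,1} = 0
G(21) = mex{0,3,2} = 1
G(22) = mex{1,2,3} = 0
G(23) = mex{0,3,2} = 1
G(24) = mex{1,2,3} = 0
G(25) = mex{0,3,2} = 1
P-positions are exactly the n with G(n) = 0.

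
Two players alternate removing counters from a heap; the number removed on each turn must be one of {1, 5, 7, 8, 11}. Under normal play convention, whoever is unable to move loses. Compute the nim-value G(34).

G(0) = 0
G(1) = mex{0} = 1
G(2) = mex{1} = 0
G(3) = mex{0} = 1
G(4) = mex{1} = 0
G(5) = mex{0,0} = 1
G(6) = mex{1,1} = 0
G(7) = mex{0,0,0} = 1
G(8) = mex{1,1,1,0} = 2
G(9) = mex{2,0,0,1} = 3
G(10) = mex{3,1,1,0} = 2
G(11) = mex{2,0,0,1,0} = 3
G(12) = mex{3,1,1,0,1} = 2
G(13) = mex{2,2,0,1,0} = 3
G(14) = mex{3,3,1,0,1} = 2
G(15) = mex{2,2,2,1,0} = 3
G(16) = mex{3,3,3,2,1} = 0
G(17) = mex{0,2,2,3,0} = 1
G(18) = mex{1,3,3,2,1} = 0
G(19) = mex{0,2,2,3,2} = 1
G(20) = mex{1,3,3,2,3} = 0
G(21) = mex{0,0,2,3,2} = 1
G(22) = mex{1,1,3,2,3} = 0
G(23) = mex{0,0,0,3,2} = 1
G(24) = mex{1,1,1,0,3} = 2
G(25) = mex{2,0,0,1,2} = 3
G(26) = mex{3,1,1,0,3} = 2
G(27) = mex{2,0,0,1,0} = 3
G(28) = mex{3,1,1,0,1} = 2
G(29) = mex{2,2,0,1,0} = 3
G(30) = mex{3,3,1,0,1} = 2
G(31) = mex{2,2,2,1,0} = 3
G(32) = mex{3,3,3,2,1} = 0
G(33) = mex{0,2,2,3,0} = 1
G(34) = mex{1,3,3,2,1} = 0

0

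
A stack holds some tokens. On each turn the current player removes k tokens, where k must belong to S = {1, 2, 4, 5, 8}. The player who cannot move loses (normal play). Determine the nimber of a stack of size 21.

n :  0  1  2  3  4  5  6  7  8  9 10 11 12 13 14 15 16 17 18 19 20 21
G :  0  1  2  0  1  2  0  1  2  0  1  2  0  1  2  0  1  2  0  1  2  0

0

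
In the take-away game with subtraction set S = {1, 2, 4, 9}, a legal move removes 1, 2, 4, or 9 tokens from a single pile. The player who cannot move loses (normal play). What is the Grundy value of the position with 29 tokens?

1

G(0) = 0
G(1) = mex{0} = 1
G(2) = mex{1,0} = 2
G(3) = mex{2,1} = 0
G(4) = mex{0,2,0} = 1
G(5) = mex{1,0,1} = 2
G(6) = mex{2,1,2} = 0
G(7) = mex{0,2,0} = 1
G(8) = mex{1,0,1} = 2
G(9) = mex{2,1,2,0} = 3
G(10) = mex{3,2,0,1} = 4
G(11) = mex{4,3,1,2} = 0
G(12) = mex{0,4,2,0} = 1
G(13) = mex{1,0,3,1} = 2
G(14) = mex{2,1,4,2} = 0
G(15) = mex{0,2,0,0} = 1
G(16) = mex{1,0,1,1} = 2
G(17) = mex{2,1,2,2} = 0
G(18) = mex{0,2,0,3} = 1
G(19) = mex{1,0,1,4} = 2
G(20) = mex{2,1,2,0} = 3
G(21) = mex{3,2,0,1} = 4
G(22) = mex{4,3,1,2} = 0
G(23) = mex{0,4,2,0} = 1
G(24) = mex{1,0,3,1} = 2
G(25) = mex{2,1,4,2} = 0
G(26) = mex{0,2,0,0} = 1
G(27) = mex{1,0,1,1} = 2
G(28) = mex{2,1,2,2} = 0
G(29) = mex{0,2,0,3} = 1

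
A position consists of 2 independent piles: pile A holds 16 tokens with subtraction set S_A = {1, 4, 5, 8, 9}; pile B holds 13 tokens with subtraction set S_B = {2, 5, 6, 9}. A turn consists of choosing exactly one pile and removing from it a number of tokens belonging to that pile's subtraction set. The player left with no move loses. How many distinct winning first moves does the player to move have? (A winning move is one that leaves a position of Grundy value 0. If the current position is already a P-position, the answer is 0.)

1

Pile A, S = {1, 4, 5, 8, 9}:
n :  0  1  2  3  4  5  6  7  8  9 10 11 12 13 14 15 16
G :  0  1  0  1  2  3  2  3  4  5  4  5  0  1  0  1  2
G_A(16) = 2.
Pile B, S = {2, 5, 6, 9}:
n :  0  1  2  3  4  5  6  7  8  9 10 11 12 13
G :  0  0  1  1  0  2  1  3  0  2  1  0  0  1
G_B(13) = 1.
Combined Grundy value = 2 ⊕ 1 = 3.
A winning move leaves total XOR = 0, i.e. changes one component's Grundy value g to g ⊕ X where X is the current total.
Pile A: need g' = 2⊕3 = 1. Options: 16−1→G=1, 16−4→G=0, 16−5→G=5, 16−8→G=4, 16−9→G=3. Hits: 1.
Pile B: need g' = 1⊕3 = 2. Options: 13−2→G=0, 13−5→G=0, 13−6→G=3, 13−9→G=0. Hits: 0.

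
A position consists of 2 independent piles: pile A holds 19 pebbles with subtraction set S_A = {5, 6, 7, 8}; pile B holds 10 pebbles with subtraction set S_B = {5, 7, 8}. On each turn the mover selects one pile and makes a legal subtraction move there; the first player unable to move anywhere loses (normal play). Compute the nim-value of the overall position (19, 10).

Pile A, S = {5, 6, 7, 8}:
n :  0  1  2  3  4  5  6  7  8  9 10 11 12 13 14 15 16 17 18 19
G :  0  0  0  0  0  1  1  1  1  1  2  2  2  0  0  0  0  0  1  1
G_A(19) = 1.
Pile B, S = {5, 7, 8}:
n :  0  1  2  3  4  5  6  7  8  9 10
G :  0  0  0  0  0  1  1  1  1  1  2
G_B(10) = 2.
Combined Grundy value = 1 ⊕ 2 = 3.

3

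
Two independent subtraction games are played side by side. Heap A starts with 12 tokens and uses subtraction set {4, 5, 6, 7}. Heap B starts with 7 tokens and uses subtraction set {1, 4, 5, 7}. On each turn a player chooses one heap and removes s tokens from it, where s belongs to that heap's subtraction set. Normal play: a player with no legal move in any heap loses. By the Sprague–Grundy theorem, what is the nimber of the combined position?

3

Heap A, S = {4, 5, 6, 7}:
n :  0  1  2  3  4  5  6  7  8  9 10 11 12
G :  0  0  0  0  1  1  1  1  2  2  2  0  0
G_A(12) = 0.
Heap B, S = {1, 4, 5, 7}:
G(0) = 0
G(1) = mex{0} = 1
G(2) = mex{1} = 0
G(3) = mex{0} = 1
G(4) = mex{1,0} = 2
G(5) = mex{2,1,0} = 3
G(6) = mex{3,0,1} = 2
G(7) = mex{2,1,0,0} = 3
G_B(7) = 3.
Combined Grundy value = 0 ⊕ 3 = 3.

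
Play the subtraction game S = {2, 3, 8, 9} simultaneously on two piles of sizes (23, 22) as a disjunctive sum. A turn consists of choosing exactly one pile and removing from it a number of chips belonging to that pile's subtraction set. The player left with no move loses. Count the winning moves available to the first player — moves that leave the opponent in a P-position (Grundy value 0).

0

All piles use S = {2, 3, 8, 9}:
G(0) = 0
G(1) = mex{} = 0
G(2) = mex{0} = 1
G(3) = mex{0,0} = 1
G(4) = mex{1,0} = 2
G(5) = mex{1,1} = 0
G(6) = mex{2,1} = 0
G(7) = mex{0,2} = 1
G(8) = mex{0,0,0} = 1
G(9) = mex{1,0,0,0} = 2
G(10) = mex{1,1,1,0} = 2
G(11) = mex{2,1,1,1} = 0
G(12) = mex{2,2,2,1} = 0
G(13) = mex{0,2,0,2} = 1
G(14) = mex{0,0,0,0} = 1
G(15) = mex{1,0,1,0} = 2
G(16) = mex{1,1,1,1} = 0
G(17) = mex{2,1,2,1} = 0
G(18) = mex{0,2,2,2} = 1
G(19) = mex{0,0,0,2} = 1
G(20) = mex{1,0,0,0} = 2
G(21) = mex{1,1,1,0} = 2
G(22) = mex{2,1,1,1} = 0
G(23) = mex{2,2,2,1} = 0
Pile A: G(23) = 0.
Pile B: G(22) = 0.
Combined Grundy value = 0 ⊕ 0 = 0.
A winning move leaves total XOR = 0, i.e. changes one component's Grundy value g to g ⊕ X where X is the current total.
Pile A: target g' = 0⊕0 = 0, but every legal move changes the Grundy value (mex property), so 0 moves.
Pile B: target g' = 0⊕0 = 0, but every legal move changes the Grundy value (mex property), so 0 moves.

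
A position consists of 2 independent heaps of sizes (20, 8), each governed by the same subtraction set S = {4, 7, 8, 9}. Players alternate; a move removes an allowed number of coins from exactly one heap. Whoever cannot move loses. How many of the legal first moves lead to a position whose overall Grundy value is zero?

All heaps use S = {4, 7, 8, 9}:
G(0) = 0
G(1) = mex{} = 0
G(2) = mex{} = 0
G(3) = mex{} = 0
G(4) = mex{0} = 1
G(5) = mex{0} = 1
G(6) = mex{0} = 1
G(7) = mex{0,0} = 1
G(8) = mex{1,0,0} = 2
G(9) = mex{1,0,0,0} = 2
G(10) = mex{1,0,0,0} = 2
G(11) = mex{1,1,0,0} = 2
G(12) = mex{2,1,1,0} = 3
G(13) = mex{2,1,1,1} = 0
G(14) = mex{2,1,1,1} = 0
G(15) = mex{2,2,1,1} = 0
G(16) = mex{3,2,2,1} = 0
G(17) = mex{0,2,2,2} = 1
G(18) = mex{0,2,2,2} = 1
G(19) = mex{0,3,2,2} = 1
G(20) = mex{0,0,3,2} = 1
Heap A: G(20) = 1.
Heap B: G(8) = 2.
Combined Grundy value = 1 ⊕ 2 = 3.
A winning move leaves total XOR = 0, i.e. changes one component's Grundy value g to g ⊕ X where X is the current total.
Heap A: need g' = 1⊕3 = 2. Options: 20−4→G=0, 20−7→G=0, 20−8→G=3, 20−9→G=2. Hits: 1.
Heap B: need g' = 2⊕3 = 1. Options: 8−4→G=1, 8−7→G=0, 8−8→G=0. Hits: 1.

2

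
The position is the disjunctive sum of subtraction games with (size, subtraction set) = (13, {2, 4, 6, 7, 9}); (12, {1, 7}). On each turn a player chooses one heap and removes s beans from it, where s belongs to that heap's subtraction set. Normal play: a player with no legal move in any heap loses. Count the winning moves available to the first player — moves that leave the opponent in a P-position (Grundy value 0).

Heap A, S = {2, 4, 6, 7, 9}:
G(0) = 0
G(1) = mex{} = 0
G(2) = mex{0} = 1
G(3) = mex{0} = 1
G(4) = mex{1,0} = 2
G(5) = mex{1,0} = 2
G(6) = mex{2,1,0} = 3
G(7) = mex{2,1,0,0} = 3
G(8) = mex{3,2,1,0} = 4
G(9) = mex{3,2,1,1,0} = 4
G(10) = mex{4,3,2,1,0} = 5
G(11) = mex{4,3,2,2,1} = 0
G(12) = mex{5,4,3,2,1} = 0
G(13) = mex{0,4,3,3,2} = 1
G_A(13) = 1.
Heap B, S = {1, 7}:
G(0) = 0
G(1) = mex{0} = 1
G(2) = mex{1} = 0
G(3) = mex{0} = 1
G(4) = mex{1} = 0
G(5) = mex{0} = 1
G(6) = mex{1} = 0
G(7) = mex{0,0} = 1
G(8) = mex{1,1} = 0
G(9) = mex{0,0} = 1
G(10) = mex{1,1} = 0
G(11) = mex{0,0} = 1
G(12) = mex{1,1} = 0
G_B(12) = 0.
Combined Grundy value = 1 ⊕ 0 = 1.
A winning move leaves total XOR = 0, i.e. changes one component's Grundy value g to g ⊕ X where X is the current total.
Heap A: need g' = 1⊕1 = 0. Options: 13−2→G=0, 13−4→G=4, 13−6→G=3, 13−7→G=3, 13−9→G=2. Hits: 1.
Heap B: need g' = 0⊕1 = 1. Options: 12−1→G=1, 12−7→G=1. Hits: 2.

3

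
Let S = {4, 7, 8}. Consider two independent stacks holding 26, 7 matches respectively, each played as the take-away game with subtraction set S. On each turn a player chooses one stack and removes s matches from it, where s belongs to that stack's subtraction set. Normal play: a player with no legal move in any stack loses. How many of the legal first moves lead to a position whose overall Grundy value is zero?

All stacks use S = {4, 7, 8}:
n :  0  1  2  3  4  5  6  7  8  9 10 11 12 13 14 15 16 17 18 19 20 21 22 23 24 25 26
G :  0  0  0  0  1  1  1  1  2  2  2  2  0  0  0  0  1  1  1  1  2  2  2  2  0  0  0
Stack A: G(26) = 0.
Stack B: G(7) = 1.
Combined Grundy value = 0 ⊕ 1 = 1.
A winning move leaves total XOR = 0, i.e. changes one component's Grundy value g to g ⊕ X where X is the current total.
Stack A: need g' = 0⊕1 = 1. Options: 26−4→G=2, 26−7→G=1, 26−8→G=1. Hits: 2.
Stack B: need g' = 1⊕1 = 0. Options: 7−4→G=0, 7−7→G=0. Hits: 2.

4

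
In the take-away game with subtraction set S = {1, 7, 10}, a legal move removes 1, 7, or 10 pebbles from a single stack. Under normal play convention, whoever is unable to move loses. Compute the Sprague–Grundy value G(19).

n :  0  1  2  3  4  5  6  7  8  9 10 11 12 13 14 15 16 17 18 19
G :  0  1  0  1  0  1  0  1  0  1  2  3  2  3  2  3  2  0  1  0

0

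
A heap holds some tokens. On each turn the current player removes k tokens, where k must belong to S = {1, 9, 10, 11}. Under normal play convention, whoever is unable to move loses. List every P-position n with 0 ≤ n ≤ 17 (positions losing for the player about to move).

0, 2, 4, 6, 8

G(0) = 0
G(1) = mex{0} = 1
G(2) = mex{1} = 0
G(3) = mex{0} = 1
G(4) = mex{1} = 0
G(5) = mex{0} = 1
G(6) = mex{1} = 0
G(7) = mex{0} = 1
G(8) = mex{1} = 0
G(9) = mex{0,0} = 1
G(10) = mex{1,1,0} = 2
G(11) = mex{2,0,1,0} = 3
G(12) = mex{3,1,0,1} = 2
G(13) = mex{2,0,1,0} = 3
G(14) = mex{3,1,0,1} = 2
G(15) = mex{2,0,1,0} = 3
G(16) = mex{3,1,0,1} = 2
G(17) = mex{2,0,1,0} = 3
P-positions are exactly the n with G(n) = 0.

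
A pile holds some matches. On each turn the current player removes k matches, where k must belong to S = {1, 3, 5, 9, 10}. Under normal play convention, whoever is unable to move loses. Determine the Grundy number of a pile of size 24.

1

G(0) = 0
G(1) = mex{0} = 1
G(2) = mex{1} = 0
G(3) = mex{0,0} = 1
G(4) = mex{1,1} = 0
G(5) = mex{0,0,0} = 1
G(6) = mex{1,1,1} = 0
G(7) = mex{0,0,0} = 1
G(8) = mex{1,1,1} = 0
G(9) = mex{0,0,0,0} = 1
G(10) = mex{1,1,1,1,0} = 2
G(11) = mex{2,0,0,0,1} = 3
G(12) = mex{3,1,1,1,0} = 2
G(13) = mex{2,2,0,0,1} = 3
G(14) = mex{3,3,1,1,0} = 2
G(15) = mex{2,2,2,0,1} = 3
G(16) = mex{3,3,3,1,0} = 2
G(17) = mex{2,2,2,0,1} = 3
G(18) = mex{3,3,3,1,0} = 2
G(19) = mex{2,2,2,2,1} = 0
G(20) = mex{0,3,3,3,2} = 1
G(21) = mex{1,2,2,2,3} = 0
G(22) = mex{0,0,3,3,2} = 1
G(23) = mex{1,1,2,2,3} = 0
G(24) = mex{0,0,0,3,2} = 1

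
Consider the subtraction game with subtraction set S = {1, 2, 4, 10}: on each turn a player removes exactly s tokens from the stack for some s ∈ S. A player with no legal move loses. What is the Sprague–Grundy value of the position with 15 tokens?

0

n :  0  1  2  3  4  5  6  7  8  9 10 11 12 13 14 15
G :  0  1  2  0  1  2  0  1  2  0  1  2  0  1  2  0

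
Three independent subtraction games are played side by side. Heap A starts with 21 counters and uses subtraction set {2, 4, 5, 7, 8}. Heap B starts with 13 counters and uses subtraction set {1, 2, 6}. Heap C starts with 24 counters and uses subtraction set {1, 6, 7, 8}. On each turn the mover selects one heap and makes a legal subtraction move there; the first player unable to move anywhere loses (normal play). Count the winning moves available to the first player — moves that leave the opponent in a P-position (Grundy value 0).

0

Heap A, S = {2, 4, 5, 7, 8}:
G(0) = 0
G(1) = mex{} = 0
G(2) = mex{0} = 1
G(3) = mex{0} = 1
G(4) = mex{1,0} = 2
G(5) = mex{1,0,0} = 2
G(6) = mex{2,1,0} = 3
G(7) = mex{2,1,1,0} = 3
G(8) = mex{3,2,1,0,0} = 4
G(9) = mex{3,2,2,1,0} = 4
G(10) = mex{4,3,2,1,1} = 0
G(11) = mex{4,3,3,2,1} = 0
G(12) = mex{0,4,3,2,2} = 1
G(13) = mex{0,4,4,3,2} = 1
G(14) = mex{1,0,4,3,3} = 2
G(15) = mex{1,0,0,4,3} = 2
G(16) = mex{2,1,0,4,4} = 3
G(17) = mex{2,1,1,0,4} = 3
G(18) = mex{3,2,1,0,0} = 4
G(19) = mex{3,2,2,1,0} = 4
G(20) = mex{4,3,2,1,1} = 0
G(21) = mex{4,3,3,2,1} = 0
G_A(21) = 0.
Heap B, S = {1, 2, 6}:
G(0) = 0
G(1) = mex{0} = 1
G(2) = mex{1,0} = 2
G(3) = mex{2,1} = 0
G(4) = mex{0,2} = 1
G(5) = mex{1,0} = 2
G(6) = mex{2,1,0} = 3
G(7) = mex{3,2,1} = 0
G(8) = mex{0,3,2} = 1
G(9) = mex{1,0,0} = 2
G(10) = mex{2,1,1} = 0
G(11) = mex{0,2,2} = 1
G(12) = mex{1,0,3} = 2
G(13) = mex{2,1,0} = 3
G_B(13) = 3.
Heap C, S = {1, 6, 7, 8}:
n :  0  1  2  3  4  5  6  7  8  9 10 11 12 13 14 15 16 17 18 19 20 21 22 23 24
G :  0  1  0  1  0  1  2  3  2  3  2  3  4  0  1  0  1  0  1  2  3  2  3  2  3
G_C(24) = 3.
Combined Grundy value = 0 ⊕ 3 ⊕ 3 = 0.
A winning move leaves total XOR = 0, i.e. changes one component's Grundy value g to g ⊕ X where X is the current total.
Heap A: target g' = 0⊕0 = 0, but every legal move changes the Grundy value (mex property), so 0 moves.
Heap B: target g' = 3⊕0 = 3, but every legal move changes the Grundy value (mex property), so 0 moves.
Heap C: target g' = 3⊕0 = 3, but every legal move changes the Grundy value (mex property), so 0 moves.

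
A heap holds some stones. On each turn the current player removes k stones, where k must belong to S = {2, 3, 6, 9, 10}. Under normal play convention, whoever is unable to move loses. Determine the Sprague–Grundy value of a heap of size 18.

n :  0  1  2  3  4  5  6  7  8  9 10 11 12 13 14 15 16 17 18
G :  0  0  1  1  2  0  3  1  2  2  3  3  0  0  1  1  2  0  3

3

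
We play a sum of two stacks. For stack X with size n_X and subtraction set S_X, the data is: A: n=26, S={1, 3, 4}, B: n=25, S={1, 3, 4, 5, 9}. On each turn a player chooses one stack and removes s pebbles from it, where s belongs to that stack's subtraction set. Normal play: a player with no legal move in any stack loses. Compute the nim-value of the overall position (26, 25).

2

Stack A, S = {1, 3, 4}:
G(0) = 0
G(1) = mex{0} = 1
G(2) = mex{1} = 0
G(3) = mex{0,0} = 1
G(4) = mex{1,1,0} = 2
G(5) = mex{2,0,1} = 3
G(6) = mex{3,1,0} = 2
G(7) = mex{2,2,1} = 0
G(8) = mex{0,3,2} = 1
G(9) = mex{1,2,3} = 0
G(10) = mex{0,0,2} = 1
G(11) = mex{1,1,0} = 2
G(12) = mex{2,0,1} = 3
G(13) = mex{3,1,0} = 2
G(14) = mex{2,2,1} = 0
G(15) = mex{0,3,2} = 1
G(16) = mex{1,2,3} = 0
G(17) = mex{0,0,2} = 1
G(18) = mex{1,1,0} = 2
G(19) = mex{2,0,1} = 3
G(20) = mex{3,1,0} = 2
G(21) = mex{2,2,1} = 0
G(22) = mex{0,3,2} = 1
G(23) = mex{1,2,3} = 0
G(24) = mex{0,0,2} = 1
G(25) = mex{1,1,0} = 2
G(26) = mex{2,0,1} = 3
G_A(26) = 3.
Stack B, S = {1, 3, 4, 5, 9}:
G(0) = 0
G(1) = mex{0} = 1
G(2) = mex{1} = 0
G(3) = mex{0,0} = 1
G(4) = mex{1,1,0} = 2
G(5) = mex{2,0,1,0} = 3
G(6) = mex{3,1,0,1} = 2
G(7) = mex{2,2,1,0} = 3
G(8) = mex{3,3,2,1} = 0
G(9) = mex{0,2,3,2,0} = 1
G(10) = mex{1,3,2,3,1} = 0
G(11) = mex{0,0,3,2,0} = 1
G(12) = mex{1,1,0,3,1} = 2
G(13) = mex{2,0,1,0,2} = 3
G(14) = mex{3,1,0,1,3} = 2
G(15) = mex{2,2,1,0,2} = 3
G(16) = mex{3,3,2,1,3} = 0
G(17) = mex{0,2,3,2,0} = 1
G(18) = mex{1,3,2,3,1} = 0
G(19) = mex{0,0,3,2,0} = 1
G(20) = mex{1,1,0,3,1} = 2
G(21) = mex{2,0,1,0,2} = 3
G(22) = mex{3,1,0,1,3} = 2
G(23) = mex{2,2,1,0,2} = 3
G(24) = mex{3,3,2,1,3} = 0
G(25) = mex{0,2,3,2,0} = 1
G_B(25) = 1.
Combined Grundy value = 3 ⊕ 1 = 2.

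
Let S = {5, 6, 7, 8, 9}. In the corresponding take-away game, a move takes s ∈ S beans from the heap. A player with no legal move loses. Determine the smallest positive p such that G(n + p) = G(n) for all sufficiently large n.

14

n :  0  1  2  3  4  5  6  7  8  9 10 11 12 13 14 15 16 17 18 19 20 21 22 23 24 25 26 27 28 29
G :  0  0  0  0  0  1  1  1  1  1  2  2  2  2  0  0  0  0  0  1  1  1  1  1  2  2  2  2  0  0
G(n+14) = G(n) holds for n = 0,…,8 (a full window of length max(S) = 9), so the sequence is purely periodic with period 14.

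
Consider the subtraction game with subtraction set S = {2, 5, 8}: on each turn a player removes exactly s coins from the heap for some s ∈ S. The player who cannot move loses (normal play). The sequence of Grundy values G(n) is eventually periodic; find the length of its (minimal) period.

10

n :  0  1  2  3  4  5  6  7  8  9 10 11 12 13 14 15 16 17 18 19 20 21
G :  0  0  1  1  0  2  1  0  2  1  0  0  1  1  0  2  1  0  2  1  0  0
G(n+10) = G(n) holds for n = 0,…,7 (a full window of length max(S) = 8), so the sequence is purely periodic with period 10.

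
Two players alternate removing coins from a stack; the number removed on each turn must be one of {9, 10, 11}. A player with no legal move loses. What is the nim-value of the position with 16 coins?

1

n :  0  1  2  3  4  5  6  7  8  9 10 11 12 13 14 15 16
G :  0  0  0  0  0  0  0  0  0  1  1  1  1  1  1  1  1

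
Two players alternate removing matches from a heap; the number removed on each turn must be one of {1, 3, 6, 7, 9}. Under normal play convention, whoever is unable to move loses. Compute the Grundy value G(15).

G(0) = 0
G(1) = mex{0} = 1
G(2) = mex{1} = 0
G(3) = mex{0,0} = 1
G(4) = mex{1,1} = 0
G(5) = mex{0,0} = 1
G(6) = mex{1,1,0} = 2
G(7) = mex{2,0,1,0} = 3
G(8) = mex{3,1,0,1} = 2
G(9) = mex{2,2,1,0,0} = 3
G(10) = mex{3,3,0,1,1} = 2
G(11) = mex{2,2,1,0,0} = 3
G(12) = mex{3,3,2,1,1} = 0
G(13) = mex{0,2,3,2,0} = 1
G(14) = mex{1,3,2,3,1} = 0
G(15) = mex{0,0,3,2,2} = 1

1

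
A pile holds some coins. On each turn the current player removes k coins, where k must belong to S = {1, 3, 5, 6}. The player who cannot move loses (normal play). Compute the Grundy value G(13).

0

n :  0  1  2  3  4  5  6  7  8  9 10 11 12 13
G :  0  1  0  1  0  1  2  3  2  3  2  0  1  0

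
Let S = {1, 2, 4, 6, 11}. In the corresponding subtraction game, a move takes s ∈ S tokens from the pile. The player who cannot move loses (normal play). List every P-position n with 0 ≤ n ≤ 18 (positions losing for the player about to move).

0, 3, 8, 13, 16

n :  0  1  2  3  4  5  6  7  8  9 10 11 12 13 14 15 16 17 18
G :  0  1  2  0  1  2  3  4  0  1  2  3  4  0  1  2  0  1  2
P-positions are exactly the n with G(n) = 0.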